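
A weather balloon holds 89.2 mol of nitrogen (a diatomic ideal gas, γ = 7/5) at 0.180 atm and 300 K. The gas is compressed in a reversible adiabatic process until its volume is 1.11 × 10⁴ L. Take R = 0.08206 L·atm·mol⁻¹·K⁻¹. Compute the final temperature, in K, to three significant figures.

T₂ ≈ 312 K

From PV = nRT: V₁ = nRT₁/P₁ = 1.220e+04 L.
Reversible adiabatic, γ = 7/5: T₂ = T₁·(V₁/V₂)^(γ−1) = 311.6 K; P₂ = P₁·(V₁/V₂)^γ = 0.2054 atm.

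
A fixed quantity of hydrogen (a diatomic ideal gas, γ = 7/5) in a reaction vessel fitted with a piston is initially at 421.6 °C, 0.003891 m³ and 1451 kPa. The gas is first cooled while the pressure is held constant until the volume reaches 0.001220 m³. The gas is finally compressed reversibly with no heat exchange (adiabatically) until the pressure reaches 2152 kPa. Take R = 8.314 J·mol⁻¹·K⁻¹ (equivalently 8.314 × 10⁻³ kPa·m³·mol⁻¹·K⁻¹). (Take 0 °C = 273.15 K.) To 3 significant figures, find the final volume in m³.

Convert: T₁ = 694.8 K.
Isobaric, so V/T is constant: P₂ = P₁; T₂ = T₁·(V₂/V₁) = 217.8 K.
Reversible adiabatic, γ = 7/5: T₃ = T₂·(P₃/P₂)^((γ−1)/γ) = 243.8 K; V₃ = V₂·(P₂/P₃)^(1/γ) = 0.0009206 m³.

V₃ ≈ 0.000921 m³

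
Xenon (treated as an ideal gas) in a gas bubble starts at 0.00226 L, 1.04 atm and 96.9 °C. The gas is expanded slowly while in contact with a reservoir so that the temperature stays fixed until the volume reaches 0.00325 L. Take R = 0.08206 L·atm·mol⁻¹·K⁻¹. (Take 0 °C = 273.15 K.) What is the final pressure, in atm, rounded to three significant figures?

P₂ ≈ 0.723 atm

Convert: T₁ = 370.0 K.
T constant ⇒ Boyle's law P V = const: T₂ = T₁; P₂ = P₁·(V₁/V₂) = 0.7232 atm.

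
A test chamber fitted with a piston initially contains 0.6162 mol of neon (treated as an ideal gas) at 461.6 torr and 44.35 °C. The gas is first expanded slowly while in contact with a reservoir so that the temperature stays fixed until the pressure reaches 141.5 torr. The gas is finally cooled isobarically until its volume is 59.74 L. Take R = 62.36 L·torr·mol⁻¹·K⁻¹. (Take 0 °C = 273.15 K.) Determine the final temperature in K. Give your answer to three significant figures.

T₃ ≈ 220 K

Convert: T₁ = 317.5 K.
From PV = nRT: V₁ = nRT₁/P₁ = 26.43 L.
T constant ⇒ Boyle's law P V = const: T₂ = T₁; V₂ = V₁·(P₁/P₂) = 86.22 L.
P constant ⇒ V ∝ T: P₃ = P₂; T₃ = T₂·(V₃/V₂) = 220.0 K.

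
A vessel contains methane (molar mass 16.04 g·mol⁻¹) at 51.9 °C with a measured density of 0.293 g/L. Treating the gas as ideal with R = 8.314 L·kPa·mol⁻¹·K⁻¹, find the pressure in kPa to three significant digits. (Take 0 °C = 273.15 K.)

ρ = PM/(RT) ⇒ P = ρRT/M = (0.293 × 8.314 × 325.0) / 16.04

P ≈ 49.4 kPa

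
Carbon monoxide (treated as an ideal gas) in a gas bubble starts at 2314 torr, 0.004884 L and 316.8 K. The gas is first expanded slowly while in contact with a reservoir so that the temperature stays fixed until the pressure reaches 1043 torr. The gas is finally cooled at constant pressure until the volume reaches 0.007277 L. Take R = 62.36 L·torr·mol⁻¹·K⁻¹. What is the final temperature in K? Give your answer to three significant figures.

Isothermal, so P V is constant: T₂ = T₁; V₂ = V₁·(P₁/P₂) = 0.01084 L.
P constant ⇒ V ∝ T: P₃ = P₂; T₃ = T₂·(V₃/V₂) = 212.8 K.

T₃ ≈ 213 K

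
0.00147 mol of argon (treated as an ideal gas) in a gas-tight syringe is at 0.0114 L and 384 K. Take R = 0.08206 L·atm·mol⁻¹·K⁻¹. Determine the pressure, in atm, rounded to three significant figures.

PV = nRT ⇒ P = nRT/V = (0.00147 × 0.08206 × 384) / 0.0114

P ≈ 4.06 atm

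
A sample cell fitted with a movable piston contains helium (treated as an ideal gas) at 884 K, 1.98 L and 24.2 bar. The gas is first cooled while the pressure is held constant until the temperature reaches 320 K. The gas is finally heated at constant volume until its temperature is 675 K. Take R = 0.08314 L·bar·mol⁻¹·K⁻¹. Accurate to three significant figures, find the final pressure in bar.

P constant ⇒ V ∝ T: P₂ = P₁; V₂ = V₁·(T₂/T₁) = 0.7167 L.
V constant ⇒ P ∝ T: V₃ = V₂; P₃ = P₂·(T₃/T₂) = 51.05 bar.

P₃ ≈ 51.0 bar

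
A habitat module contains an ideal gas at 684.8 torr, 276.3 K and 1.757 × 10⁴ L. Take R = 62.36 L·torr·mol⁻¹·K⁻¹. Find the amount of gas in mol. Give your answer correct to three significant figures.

n ≈ 698 mol

PV = nRT ⇒ n = PV/(RT) = (684.8 × 1.757e+04) / (62.36 × 276.3)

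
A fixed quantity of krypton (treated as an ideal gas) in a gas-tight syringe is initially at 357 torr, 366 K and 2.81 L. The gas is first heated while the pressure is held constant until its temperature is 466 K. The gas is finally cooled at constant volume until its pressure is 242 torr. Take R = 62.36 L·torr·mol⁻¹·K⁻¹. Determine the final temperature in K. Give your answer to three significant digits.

T₃ ≈ 316 K

Isobaric, so V/T is constant: P₂ = P₁; V₂ = V₁·(T₂/T₁) = 3.578 L.
Isochoric, so P/T is constant: V₃ = V₂; T₃ = T₂·(P₃/P₂) = 315.9 K.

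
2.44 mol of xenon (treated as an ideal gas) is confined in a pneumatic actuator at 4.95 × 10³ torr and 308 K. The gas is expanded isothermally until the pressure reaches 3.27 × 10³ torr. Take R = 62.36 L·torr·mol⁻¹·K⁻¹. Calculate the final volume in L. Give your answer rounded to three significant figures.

From PV = nRT: V₁ = nRT₁/P₁ = 9.468 L.
Isothermal, so P V is constant: T₂ = T₁; V₂ = V₁·(P₁/P₂) = 14.33 L.

V₂ ≈ 14.3 L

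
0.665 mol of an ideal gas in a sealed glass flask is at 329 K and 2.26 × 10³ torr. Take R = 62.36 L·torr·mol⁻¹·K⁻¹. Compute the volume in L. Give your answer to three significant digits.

PV = nRT ⇒ V = nRT/P = (0.665 × 62.36 × 329) / 2.26e+03

V ≈ 6.04 L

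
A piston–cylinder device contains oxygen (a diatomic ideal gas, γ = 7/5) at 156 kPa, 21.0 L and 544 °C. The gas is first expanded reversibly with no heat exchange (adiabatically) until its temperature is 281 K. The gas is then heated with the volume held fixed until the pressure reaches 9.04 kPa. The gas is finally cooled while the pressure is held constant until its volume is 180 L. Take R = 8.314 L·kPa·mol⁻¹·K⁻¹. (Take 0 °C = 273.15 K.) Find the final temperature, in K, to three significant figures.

T₄ ≈ 406 K

Convert: T₁ = 817.1 K.
Reversible adiabatic, γ = 7/5: P₂ = P₁·(T₂/T₁)^(γ/(γ−1)) = 3.720 kPa; V₂ = V₁·(T₁/T₂)^(1/(γ−1)) = 302.8 L.
Isochoric, so P/T is constant: V₃ = V₂; T₃ = T₂·(P₃/P₂) = 682.9 K.
P constant ⇒ V ∝ T: P₄ = P₃; T₄ = T₃·(V₄/V₃) = 405.9 K.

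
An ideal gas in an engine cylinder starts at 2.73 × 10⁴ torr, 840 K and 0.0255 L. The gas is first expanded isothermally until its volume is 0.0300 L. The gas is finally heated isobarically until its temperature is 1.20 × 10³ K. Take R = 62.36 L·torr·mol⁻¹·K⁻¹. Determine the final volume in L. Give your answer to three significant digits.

T constant ⇒ Boyle's law P V = const: T₂ = T₁; P₂ = P₁·(V₁/V₂) = 2.320e+04 torr.
Isobaric, so V/T is constant: P₃ = P₂; V₃ = V₂·(T₃/T₂) = 0.04286 L.

V₃ ≈ 0.0429 L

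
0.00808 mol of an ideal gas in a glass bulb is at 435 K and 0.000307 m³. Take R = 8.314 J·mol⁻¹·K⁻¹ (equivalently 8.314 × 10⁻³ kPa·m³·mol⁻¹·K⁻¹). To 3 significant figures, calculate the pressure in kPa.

P ≈ 95.2 kPa

PV = nRT ⇒ P = nRT/V = (0.00808 × 8.314 × 10⁻³ × 435) / 0.000307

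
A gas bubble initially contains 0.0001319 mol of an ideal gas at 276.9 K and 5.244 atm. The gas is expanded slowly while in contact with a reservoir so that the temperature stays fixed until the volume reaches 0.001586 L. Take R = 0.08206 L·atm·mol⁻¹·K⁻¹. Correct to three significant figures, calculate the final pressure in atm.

From PV = nRT: V₁ = nRT₁/P₁ = 0.0005715 L.
Isothermal, so P V is constant: T₂ = T₁; P₂ = P₁·(V₁/V₂) = 1.890 atm.

P₂ ≈ 1.89 atm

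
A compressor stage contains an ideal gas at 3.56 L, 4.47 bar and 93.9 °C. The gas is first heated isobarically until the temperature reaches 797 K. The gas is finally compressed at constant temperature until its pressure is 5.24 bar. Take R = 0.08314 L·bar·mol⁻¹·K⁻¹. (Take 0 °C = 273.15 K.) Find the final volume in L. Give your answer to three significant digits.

Convert: T₁ = 367.0 K.
P constant ⇒ V ∝ T: P₂ = P₁; V₂ = V₁·(T₂/T₁) = 7.730 L.
Isothermal, so P V is constant: T₃ = T₂; V₃ = V₂·(P₂/P₃) = 6.594 L.

V₃ ≈ 6.59 L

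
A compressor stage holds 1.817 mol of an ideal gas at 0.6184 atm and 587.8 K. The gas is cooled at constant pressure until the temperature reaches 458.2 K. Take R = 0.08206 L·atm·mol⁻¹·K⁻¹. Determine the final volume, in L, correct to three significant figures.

From PV = nRT: V₁ = nRT₁/P₁ = 141.7 L.
P constant ⇒ V ∝ T: P₂ = P₁; V₂ = V₁·(T₂/T₁) = 110.5 L.

V₂ ≈ 110 L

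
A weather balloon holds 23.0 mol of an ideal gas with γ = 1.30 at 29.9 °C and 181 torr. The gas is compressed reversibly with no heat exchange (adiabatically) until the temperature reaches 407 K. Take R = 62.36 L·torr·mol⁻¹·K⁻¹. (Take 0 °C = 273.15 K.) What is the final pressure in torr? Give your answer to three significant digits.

Convert: T₁ = 303.0 K.
From PV = nRT: V₁ = nRT₁/P₁ = 2401 L.
Reversible adiabatic, γ = 1.30: P₂ = P₁·(T₂/T₁)^(γ/(γ−1)) = 649.7 torr; V₂ = V₁·(T₁/T₂)^(1/(γ−1)) = 898.5 L.

P₂ ≈ 650 torr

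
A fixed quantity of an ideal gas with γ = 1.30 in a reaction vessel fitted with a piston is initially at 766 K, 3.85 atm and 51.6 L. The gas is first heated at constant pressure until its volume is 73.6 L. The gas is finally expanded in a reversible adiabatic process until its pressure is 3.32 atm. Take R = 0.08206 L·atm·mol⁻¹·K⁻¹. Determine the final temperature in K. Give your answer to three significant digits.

T₃ ≈ 1.06e+03 K

Isobaric, so V/T is constant: P₂ = P₁; T₂ = T₁·(V₂/V₁) = 1093 K.
Reversible adiabatic, γ = 1.30: T₃ = T₂·(P₃/P₂)^((γ−1)/γ) = 1056 K; V₃ = V₂·(P₂/P₃)^(1/γ) = 82.48 L.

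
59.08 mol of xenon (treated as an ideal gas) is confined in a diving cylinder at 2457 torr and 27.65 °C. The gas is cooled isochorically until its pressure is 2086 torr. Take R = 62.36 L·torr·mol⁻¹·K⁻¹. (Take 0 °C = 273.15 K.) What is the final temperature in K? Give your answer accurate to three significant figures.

Convert: T₁ = 300.8 K.
From PV = nRT: V₁ = nRT₁/P₁ = 451.0 L.
V constant ⇒ P ∝ T: V₂ = V₁; T₂ = T₁·(P₂/P₁) = 255.4 K.

T₂ ≈ 255 K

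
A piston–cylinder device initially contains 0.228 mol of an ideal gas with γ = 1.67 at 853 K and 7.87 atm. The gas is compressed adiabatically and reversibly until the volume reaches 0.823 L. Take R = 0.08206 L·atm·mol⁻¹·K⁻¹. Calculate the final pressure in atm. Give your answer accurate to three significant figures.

From PV = nRT: V₁ = nRT₁/P₁ = 2.028 L.
Reversible adiabatic, γ = 1.67: T₂ = T₁·(V₁/V₂)^(γ−1) = 1561 K; P₂ = P₁·(V₁/V₂)^γ = 35.48 atm.

P₂ ≈ 35.5 atm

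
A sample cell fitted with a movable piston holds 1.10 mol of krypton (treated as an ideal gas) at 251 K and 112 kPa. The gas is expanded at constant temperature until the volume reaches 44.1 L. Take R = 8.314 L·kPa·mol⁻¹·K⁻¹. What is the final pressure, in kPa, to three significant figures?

P₂ ≈ 52.1 kPa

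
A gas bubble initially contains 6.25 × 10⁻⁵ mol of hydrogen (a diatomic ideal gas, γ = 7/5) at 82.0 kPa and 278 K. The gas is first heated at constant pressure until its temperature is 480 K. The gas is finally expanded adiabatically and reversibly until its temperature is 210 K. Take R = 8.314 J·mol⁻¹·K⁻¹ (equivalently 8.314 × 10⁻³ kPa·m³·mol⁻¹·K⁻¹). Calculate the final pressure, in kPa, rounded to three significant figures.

P₃ ≈ 4.54 kPa

From PV = nRT: V₁ = nRT₁/P₁ = 1.762e-06 m³.
Isobaric, so V/T is constant: P₂ = P₁; V₂ = V₁·(T₂/T₁) = 3.042e-06 m³.
Reversible adiabatic, γ = 7/5: P₃ = P₂·(T₃/T₂)^(γ/(γ−1)) = 4.542 kPa; V₃ = V₂·(T₂/T₃)^(1/(γ−1)) = 2.403e-05 m³.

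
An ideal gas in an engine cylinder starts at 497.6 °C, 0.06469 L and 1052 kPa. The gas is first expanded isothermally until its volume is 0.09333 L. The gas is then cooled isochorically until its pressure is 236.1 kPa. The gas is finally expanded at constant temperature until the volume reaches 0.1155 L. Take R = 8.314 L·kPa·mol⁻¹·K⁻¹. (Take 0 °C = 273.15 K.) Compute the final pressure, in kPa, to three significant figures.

Convert: T₁ = 770.8 K.
T constant ⇒ Boyle's law P V = const: T₂ = T₁; P₂ = P₁·(V₁/V₂) = 729.2 kPa.
Isochoric, so P/T is constant: V₃ = V₂; T₃ = T₂·(P₃/P₂) = 249.6 K.
T constant ⇒ Boyle's law P V = const: T₄ = T₃; P₄ = P₃·(V₃/V₄) = 190.8 kPa.

P₄ ≈ 191 kPa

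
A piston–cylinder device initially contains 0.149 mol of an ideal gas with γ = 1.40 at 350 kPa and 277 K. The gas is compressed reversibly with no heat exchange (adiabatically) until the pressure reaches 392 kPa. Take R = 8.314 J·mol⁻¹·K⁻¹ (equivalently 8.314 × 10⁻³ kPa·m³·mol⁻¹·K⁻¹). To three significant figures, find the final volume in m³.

From PV = nRT: V₁ = nRT₁/P₁ = 0.0009804 m³.
Reversible adiabatic, γ = 1.40: T₂ = T₁·(P₂/P₁)^((γ−1)/γ) = 286.1 K; V₂ = V₁·(P₁/P₂)^(1/γ) = 0.0009042 m³.

V₂ ≈ 0.000904 m³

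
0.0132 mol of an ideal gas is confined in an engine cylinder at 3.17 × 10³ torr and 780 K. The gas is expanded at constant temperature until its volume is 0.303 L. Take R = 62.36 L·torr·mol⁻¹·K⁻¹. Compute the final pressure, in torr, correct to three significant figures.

From PV = nRT: V₁ = nRT₁/P₁ = 0.2025 L.
Isothermal, so P V is constant: T₂ = T₁; P₂ = P₁·(V₁/V₂) = 2119 torr.

P₂ ≈ 2.12e+03 torr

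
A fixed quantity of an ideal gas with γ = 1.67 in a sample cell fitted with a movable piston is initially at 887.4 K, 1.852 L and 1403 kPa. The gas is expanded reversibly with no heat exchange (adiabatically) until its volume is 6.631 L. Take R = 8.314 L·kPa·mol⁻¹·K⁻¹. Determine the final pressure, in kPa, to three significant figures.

P₂ ≈ 167 kPa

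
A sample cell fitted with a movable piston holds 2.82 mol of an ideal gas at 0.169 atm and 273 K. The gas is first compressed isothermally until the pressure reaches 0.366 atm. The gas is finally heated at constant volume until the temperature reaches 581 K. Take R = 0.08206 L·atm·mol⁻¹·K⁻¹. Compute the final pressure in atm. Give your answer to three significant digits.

From PV = nRT: V₁ = nRT₁/P₁ = 373.8 L.
T constant ⇒ Boyle's law P V = const: T₂ = T₁; V₂ = V₁·(P₁/P₂) = 172.6 L.
V constant ⇒ P ∝ T: V₃ = V₂; P₃ = P₂·(T₃/T₂) = 0.7789 atm.

P₃ ≈ 0.779 atm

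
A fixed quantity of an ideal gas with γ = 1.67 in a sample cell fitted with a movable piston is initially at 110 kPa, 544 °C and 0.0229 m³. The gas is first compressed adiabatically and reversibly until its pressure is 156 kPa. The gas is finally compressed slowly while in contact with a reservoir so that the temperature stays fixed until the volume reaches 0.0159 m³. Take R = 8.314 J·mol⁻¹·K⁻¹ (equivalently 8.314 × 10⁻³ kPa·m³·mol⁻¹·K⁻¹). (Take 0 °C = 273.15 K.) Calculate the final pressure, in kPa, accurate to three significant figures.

P₃ ≈ 182 kPa

Convert: T₁ = 817.1 K.
Reversible adiabatic, γ = 1.67: T₂ = T₁·(P₂/P₁)^((γ−1)/γ) = 940.1 K; V₂ = V₁·(P₁/P₂)^(1/γ) = 0.01858 m³.
T constant ⇒ Boyle's law P V = const: T₃ = T₂; P₃ = P₂·(V₂/V₃) = 182.3 kPa.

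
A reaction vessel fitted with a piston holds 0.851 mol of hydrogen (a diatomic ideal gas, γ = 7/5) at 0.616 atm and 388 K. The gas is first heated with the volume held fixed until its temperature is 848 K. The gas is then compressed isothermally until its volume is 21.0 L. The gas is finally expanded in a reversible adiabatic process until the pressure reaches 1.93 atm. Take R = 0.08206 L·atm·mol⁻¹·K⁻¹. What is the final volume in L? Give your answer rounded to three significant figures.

V₄ ≈ 27.5 L

From PV = nRT: V₁ = nRT₁/P₁ = 43.99 L.
V constant ⇒ P ∝ T: V₂ = V₁; P₂ = P₁·(T₂/T₁) = 1.346 atm.
T constant ⇒ Boyle's law P V = const: T₃ = T₂; P₃ = P₂·(V₂/V₃) = 2.820 atm.
Adiabatic (γ = 7/5), T V^(γ−1) and P V^γ constant: T₄ = T₃·(P₄/P₃)^((γ−1)/γ) = 760.9 K; V₄ = V₃·(P₃/P₄)^(1/γ) = 27.53 L.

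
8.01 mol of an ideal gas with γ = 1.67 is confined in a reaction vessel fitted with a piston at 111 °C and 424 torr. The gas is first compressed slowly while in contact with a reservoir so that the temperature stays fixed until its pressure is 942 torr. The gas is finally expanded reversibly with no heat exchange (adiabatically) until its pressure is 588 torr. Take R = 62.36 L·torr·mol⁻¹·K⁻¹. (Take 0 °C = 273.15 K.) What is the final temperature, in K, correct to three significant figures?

T₃ ≈ 318 K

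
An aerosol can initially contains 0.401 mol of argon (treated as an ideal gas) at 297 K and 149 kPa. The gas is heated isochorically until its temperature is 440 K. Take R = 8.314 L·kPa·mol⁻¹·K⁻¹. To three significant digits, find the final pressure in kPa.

From PV = nRT: V₁ = nRT₁/P₁ = 6.645 L.
V constant ⇒ P ∝ T: V₂ = V₁; P₂ = P₁·(T₂/T₁) = 220.7 kPa.

P₂ ≈ 221 kPa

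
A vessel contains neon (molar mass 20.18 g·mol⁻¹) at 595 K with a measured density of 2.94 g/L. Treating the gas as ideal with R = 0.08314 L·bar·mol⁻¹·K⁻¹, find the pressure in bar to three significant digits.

P ≈ 7.21 bar

ρ = PM/(RT) ⇒ P = ρRT/M = (2.94 × 0.08314 × 595.0) / 20.18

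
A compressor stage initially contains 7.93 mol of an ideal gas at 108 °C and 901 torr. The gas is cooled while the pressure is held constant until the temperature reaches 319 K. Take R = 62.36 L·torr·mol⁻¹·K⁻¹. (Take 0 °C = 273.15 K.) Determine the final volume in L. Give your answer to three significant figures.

Convert: T₁ = 381.1 K.
From PV = nRT: V₁ = nRT₁/P₁ = 209.2 L.
Isobaric, so V/T is constant: P₂ = P₁; V₂ = V₁·(T₂/T₁) = 175.1 L.

V₂ ≈ 175 L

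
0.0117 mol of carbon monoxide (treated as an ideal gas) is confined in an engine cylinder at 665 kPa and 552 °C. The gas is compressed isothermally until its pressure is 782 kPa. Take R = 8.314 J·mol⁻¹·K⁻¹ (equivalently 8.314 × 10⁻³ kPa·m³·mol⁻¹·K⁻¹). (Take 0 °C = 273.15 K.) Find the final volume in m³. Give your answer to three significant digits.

Convert: T₁ = 825.1 K.
From PV = nRT: V₁ = nRT₁/P₁ = 0.0001207 m³.
T constant ⇒ Boyle's law P V = const: T₂ = T₁; V₂ = V₁·(P₁/P₂) = 0.0001026 m³.

V₂ ≈ 0.000103 m³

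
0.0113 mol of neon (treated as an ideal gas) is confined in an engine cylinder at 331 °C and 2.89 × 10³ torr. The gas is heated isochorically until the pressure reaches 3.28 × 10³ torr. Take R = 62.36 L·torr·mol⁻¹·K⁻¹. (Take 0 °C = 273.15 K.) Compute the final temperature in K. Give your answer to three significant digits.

Convert: T₁ = 604.1 K.
From PV = nRT: V₁ = nRT₁/P₁ = 0.1473 L.
V constant ⇒ P ∝ T: V₂ = V₁; T₂ = T₁·(P₂/P₁) = 685.7 K.

T₂ ≈ 686 K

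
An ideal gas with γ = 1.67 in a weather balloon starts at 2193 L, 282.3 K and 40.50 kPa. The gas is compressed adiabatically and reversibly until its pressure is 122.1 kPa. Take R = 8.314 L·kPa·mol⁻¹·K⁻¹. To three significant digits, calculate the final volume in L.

V₂ ≈ 1.13e+03 L

Adiabatic (γ = 1.67), T V^(γ−1) and P V^γ constant: T₂ = T₁·(P₂/P₁)^((γ−1)/γ) = 439.5 K; V₂ = V₁·(P₁/P₂)^(1/γ) = 1133 L.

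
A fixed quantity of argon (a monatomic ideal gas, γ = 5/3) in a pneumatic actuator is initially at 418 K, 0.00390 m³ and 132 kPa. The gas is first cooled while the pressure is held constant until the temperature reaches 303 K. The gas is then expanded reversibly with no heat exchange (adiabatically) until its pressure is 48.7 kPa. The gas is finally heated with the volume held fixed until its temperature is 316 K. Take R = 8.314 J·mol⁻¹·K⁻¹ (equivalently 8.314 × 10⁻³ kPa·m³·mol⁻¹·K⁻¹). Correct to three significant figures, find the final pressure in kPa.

P constant ⇒ V ∝ T: P₂ = P₁; V₂ = V₁·(T₂/T₁) = 0.002827 m³.
Adiabatic (γ = 5/3), T V^(γ−1) and P V^γ constant: T₃ = T₂·(P₃/P₂)^((γ−1)/γ) = 203.3 K; V₃ = V₂·(P₂/P₃)^(1/γ) = 0.005142 m³.
V constant ⇒ P ∝ T: V₄ = V₃; P₄ = P₃·(T₄/T₃) = 75.68 kPa.

P₄ ≈ 75.7 kPa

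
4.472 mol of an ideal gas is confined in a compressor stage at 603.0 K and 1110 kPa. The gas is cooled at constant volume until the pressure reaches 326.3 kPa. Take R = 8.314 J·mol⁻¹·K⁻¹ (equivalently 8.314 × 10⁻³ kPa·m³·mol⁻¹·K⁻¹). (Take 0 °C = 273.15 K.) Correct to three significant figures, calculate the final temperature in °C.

T₂ ≈ -95.9 °C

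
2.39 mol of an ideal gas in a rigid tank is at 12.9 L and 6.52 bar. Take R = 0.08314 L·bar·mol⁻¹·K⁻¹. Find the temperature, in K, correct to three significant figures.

T ≈ 423 K

PV = nRT ⇒ T = PV/(nR) = (6.52 × 12.9) / (2.39 × 0.08314)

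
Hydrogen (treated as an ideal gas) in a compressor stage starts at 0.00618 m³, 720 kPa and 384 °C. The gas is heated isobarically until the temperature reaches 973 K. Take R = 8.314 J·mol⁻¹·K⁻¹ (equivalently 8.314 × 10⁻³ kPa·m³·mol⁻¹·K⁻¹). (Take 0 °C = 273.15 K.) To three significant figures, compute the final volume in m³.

V₂ ≈ 0.00915 m³

Convert: T₁ = 657.1 K.
P constant ⇒ V ∝ T: P₂ = P₁; V₂ = V₁·(T₂/T₁) = 0.009150 m³.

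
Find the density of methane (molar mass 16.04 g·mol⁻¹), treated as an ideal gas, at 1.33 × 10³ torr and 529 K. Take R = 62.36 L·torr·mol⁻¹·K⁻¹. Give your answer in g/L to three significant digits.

ρ = PM/(RT) = (1.33e+03 × 16.04) / (62.36 × 529.0)

ρ ≈ 0.647 g/L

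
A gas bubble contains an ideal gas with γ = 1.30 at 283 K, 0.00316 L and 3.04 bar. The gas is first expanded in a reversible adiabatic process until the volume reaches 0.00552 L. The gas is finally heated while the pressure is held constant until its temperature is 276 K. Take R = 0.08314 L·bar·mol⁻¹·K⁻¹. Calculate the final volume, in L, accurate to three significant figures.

V₃ ≈ 0.00636 L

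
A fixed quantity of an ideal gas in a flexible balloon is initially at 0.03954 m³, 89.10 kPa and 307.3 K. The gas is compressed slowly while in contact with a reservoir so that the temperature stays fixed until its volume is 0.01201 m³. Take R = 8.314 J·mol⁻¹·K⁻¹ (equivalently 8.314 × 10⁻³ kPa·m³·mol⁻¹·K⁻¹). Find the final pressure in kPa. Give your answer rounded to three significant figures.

P₂ ≈ 293 kPa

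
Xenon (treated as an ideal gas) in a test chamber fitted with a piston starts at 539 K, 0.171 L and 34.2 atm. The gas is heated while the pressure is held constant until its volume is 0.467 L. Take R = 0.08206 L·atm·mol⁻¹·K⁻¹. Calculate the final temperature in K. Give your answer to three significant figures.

P constant ⇒ V ∝ T: P₂ = P₁; T₂ = T₁·(V₂/V₁) = 1472 K.

T₂ ≈ 1.47e+03 K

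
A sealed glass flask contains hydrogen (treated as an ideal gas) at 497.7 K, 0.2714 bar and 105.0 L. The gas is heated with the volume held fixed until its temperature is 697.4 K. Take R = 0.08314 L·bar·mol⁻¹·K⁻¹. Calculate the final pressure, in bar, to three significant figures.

Isochoric, so P/T is constant: V₂ = V₁; P₂ = P₁·(T₂/T₁) = 0.3803 bar.

P₂ ≈ 0.380 bar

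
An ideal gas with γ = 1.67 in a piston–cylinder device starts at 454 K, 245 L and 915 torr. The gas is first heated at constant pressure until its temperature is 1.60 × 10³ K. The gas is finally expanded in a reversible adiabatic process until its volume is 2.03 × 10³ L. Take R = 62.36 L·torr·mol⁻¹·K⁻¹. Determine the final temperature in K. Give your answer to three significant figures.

T₃ ≈ 902 K

P constant ⇒ V ∝ T: P₂ = P₁; V₂ = V₁·(T₂/T₁) = 863.4 L.
Reversible adiabatic, γ = 1.67: T₃ = T₂·(V₂/V₃)^(γ−1) = 902.3 K; P₃ = P₂·(V₂/V₃)^γ = 219.5 torr.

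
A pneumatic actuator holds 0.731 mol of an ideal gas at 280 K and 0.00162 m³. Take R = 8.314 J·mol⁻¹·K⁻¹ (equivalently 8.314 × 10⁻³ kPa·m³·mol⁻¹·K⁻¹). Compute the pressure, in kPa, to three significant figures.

P ≈ 1.05e+03 kPa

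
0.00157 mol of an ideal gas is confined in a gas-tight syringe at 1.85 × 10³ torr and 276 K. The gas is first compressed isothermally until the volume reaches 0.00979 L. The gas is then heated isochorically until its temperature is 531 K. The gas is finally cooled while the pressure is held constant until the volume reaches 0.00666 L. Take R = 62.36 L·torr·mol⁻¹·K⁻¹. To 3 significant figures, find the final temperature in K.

From PV = nRT: V₁ = nRT₁/P₁ = 0.01461 L.
T constant ⇒ Boyle's law P V = const: T₂ = T₁; P₂ = P₁·(V₁/V₂) = 2760 torr.
Isochoric, so P/T is constant: V₃ = V₂; P₃ = P₂·(T₃/T₂) = 5310 torr.
Isobaric, so V/T is constant: P₄ = P₃; T₄ = T₃·(V₄/V₃) = 361.2 K.

T₄ ≈ 361 K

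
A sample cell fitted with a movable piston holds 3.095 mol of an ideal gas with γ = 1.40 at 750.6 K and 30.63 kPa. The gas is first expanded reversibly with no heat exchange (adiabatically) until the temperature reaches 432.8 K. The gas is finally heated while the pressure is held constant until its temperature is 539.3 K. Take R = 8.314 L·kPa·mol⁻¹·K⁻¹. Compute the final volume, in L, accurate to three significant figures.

V₃ ≈ 3.11e+03 L

From PV = nRT: V₁ = nRT₁/P₁ = 630.6 L.
Reversible adiabatic, γ = 1.40: P₂ = P₁·(T₂/T₁)^(γ/(γ−1)) = 4.459 kPa; V₂ = V₁·(T₁/T₂)^(1/(γ−1)) = 2498 L.
P constant ⇒ V ∝ T: P₃ = P₂; V₃ = V₂·(T₃/T₂) = 3112 L.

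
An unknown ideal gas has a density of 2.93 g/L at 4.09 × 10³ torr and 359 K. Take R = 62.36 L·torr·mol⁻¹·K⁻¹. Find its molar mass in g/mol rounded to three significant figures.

M ≈ 16.0 g/mol

ρ = PM/(RT) ⇒ M = ρRT/P = (2.93 × 62.36 × 359.0) / 4.09e+03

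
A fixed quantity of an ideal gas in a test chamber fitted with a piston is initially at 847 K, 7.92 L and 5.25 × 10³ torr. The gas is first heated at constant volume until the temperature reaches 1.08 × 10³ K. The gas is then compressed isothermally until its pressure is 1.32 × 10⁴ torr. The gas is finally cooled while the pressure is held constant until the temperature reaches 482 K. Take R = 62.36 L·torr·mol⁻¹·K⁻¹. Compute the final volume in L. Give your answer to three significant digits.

V₄ ≈ 1.79 L

V constant ⇒ P ∝ T: V₂ = V₁; P₂ = P₁·(T₂/T₁) = 6694 torr.
T constant ⇒ Boyle's law P V = const: T₃ = T₂; V₃ = V₂·(P₂/P₃) = 4.017 L.
P constant ⇒ V ∝ T: P₄ = P₃; V₄ = V₃·(T₄/T₃) = 1.793 L.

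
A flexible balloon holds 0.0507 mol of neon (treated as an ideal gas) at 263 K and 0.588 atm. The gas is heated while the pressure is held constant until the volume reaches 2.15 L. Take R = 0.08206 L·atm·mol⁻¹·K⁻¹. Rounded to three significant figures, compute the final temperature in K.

T₂ ≈ 304 K

From PV = nRT: V₁ = nRT₁/P₁ = 1.861 L.
P constant ⇒ V ∝ T: P₂ = P₁; T₂ = T₁·(V₂/V₁) = 303.9 K.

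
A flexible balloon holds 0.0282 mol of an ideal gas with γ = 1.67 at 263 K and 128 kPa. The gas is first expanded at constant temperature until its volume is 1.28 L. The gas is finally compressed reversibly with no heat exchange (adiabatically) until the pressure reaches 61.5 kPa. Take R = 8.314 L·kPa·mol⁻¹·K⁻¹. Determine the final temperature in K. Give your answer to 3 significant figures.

T₃ ≈ 290 K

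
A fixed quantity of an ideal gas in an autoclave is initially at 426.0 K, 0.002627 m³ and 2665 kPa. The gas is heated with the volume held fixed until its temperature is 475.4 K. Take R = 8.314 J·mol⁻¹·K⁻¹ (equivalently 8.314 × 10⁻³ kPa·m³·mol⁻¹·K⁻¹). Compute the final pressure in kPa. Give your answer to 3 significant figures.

Isochoric, so P/T is constant: V₂ = V₁; P₂ = P₁·(T₂/T₁) = 2974 kPa.

P₂ ≈ 2.97e+03 kPa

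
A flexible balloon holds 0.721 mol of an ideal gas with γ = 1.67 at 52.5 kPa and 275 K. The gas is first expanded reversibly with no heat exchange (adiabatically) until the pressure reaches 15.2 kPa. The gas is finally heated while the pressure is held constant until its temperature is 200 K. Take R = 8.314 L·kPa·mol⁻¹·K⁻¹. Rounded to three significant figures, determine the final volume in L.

V₃ ≈ 78.9 L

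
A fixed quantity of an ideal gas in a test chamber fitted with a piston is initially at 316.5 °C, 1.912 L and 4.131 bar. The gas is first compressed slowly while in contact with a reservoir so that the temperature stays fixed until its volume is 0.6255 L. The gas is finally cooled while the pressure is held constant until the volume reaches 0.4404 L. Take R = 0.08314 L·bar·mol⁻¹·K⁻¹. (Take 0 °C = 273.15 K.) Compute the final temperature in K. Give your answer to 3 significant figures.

T₃ ≈ 415 K

Convert: T₁ = 589.6 K.
Isothermal, so P V is constant: T₂ = T₁; P₂ = P₁·(V₁/V₂) = 12.63 bar.
P constant ⇒ V ∝ T: P₃ = P₂; T₃ = T₂·(V₃/V₂) = 415.2 K.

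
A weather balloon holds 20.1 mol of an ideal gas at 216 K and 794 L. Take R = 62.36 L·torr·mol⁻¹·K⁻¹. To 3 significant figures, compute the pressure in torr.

PV = nRT ⇒ P = nRT/V = (20.1 × 62.36 × 216) / 794

P ≈ 341 torr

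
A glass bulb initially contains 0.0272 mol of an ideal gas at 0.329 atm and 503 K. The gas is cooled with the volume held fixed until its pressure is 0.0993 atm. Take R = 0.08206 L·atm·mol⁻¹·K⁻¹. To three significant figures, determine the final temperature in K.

T₂ ≈ 152 K

From PV = nRT: V₁ = nRT₁/P₁ = 3.412 L.
Isochoric, so P/T is constant: V₂ = V₁; T₂ = T₁·(P₂/P₁) = 151.8 K.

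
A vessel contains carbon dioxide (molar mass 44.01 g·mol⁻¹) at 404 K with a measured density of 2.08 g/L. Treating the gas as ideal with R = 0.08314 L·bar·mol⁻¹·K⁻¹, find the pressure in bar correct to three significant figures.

ρ = PM/(RT) ⇒ P = ρRT/M = (2.08 × 0.08314 × 404.0) / 44.01

P ≈ 1.59 bar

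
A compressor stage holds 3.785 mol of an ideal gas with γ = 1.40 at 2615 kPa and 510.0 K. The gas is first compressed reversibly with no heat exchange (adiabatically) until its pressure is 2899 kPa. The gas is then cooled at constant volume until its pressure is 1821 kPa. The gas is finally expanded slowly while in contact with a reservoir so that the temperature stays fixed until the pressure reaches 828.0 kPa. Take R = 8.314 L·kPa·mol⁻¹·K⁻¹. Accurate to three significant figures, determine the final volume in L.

V₄ ≈ 12.5 L

From PV = nRT: V₁ = nRT₁/P₁ = 6.137 L.
Reversible adiabatic, γ = 1.40: T₂ = T₁·(P₂/P₁)^((γ−1)/γ) = 525.2 K; V₂ = V₁·(P₁/P₂)^(1/γ) = 5.702 L.
V constant ⇒ P ∝ T: V₃ = V₂; T₃ = T₂·(P₃/P₂) = 329.9 K.
Isothermal, so P V is constant: T₄ = T₃; V₄ = V₃·(P₃/P₄) = 12.54 L.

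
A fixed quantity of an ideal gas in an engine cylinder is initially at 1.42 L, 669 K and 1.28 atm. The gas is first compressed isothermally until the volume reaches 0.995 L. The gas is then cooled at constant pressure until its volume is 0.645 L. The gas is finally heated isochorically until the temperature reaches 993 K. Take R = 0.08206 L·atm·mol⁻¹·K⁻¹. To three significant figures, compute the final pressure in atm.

P₄ ≈ 4.18 atm

Isothermal, so P V is constant: T₂ = T₁; P₂ = P₁·(V₁/V₂) = 1.827 atm.
Isobaric, so V/T is constant: P₃ = P₂; T₃ = T₂·(V₃/V₂) = 433.7 K.
V constant ⇒ P ∝ T: V₄ = V₃; P₄ = P₃·(T₄/T₃) = 4.183 atm.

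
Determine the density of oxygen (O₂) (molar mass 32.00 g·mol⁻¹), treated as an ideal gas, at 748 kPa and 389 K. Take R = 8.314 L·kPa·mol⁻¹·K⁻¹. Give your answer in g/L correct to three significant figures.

ρ ≈ 7.40 g/L

ρ = PM/(RT) = (748 × 32.00) / (8.314 × 389.0)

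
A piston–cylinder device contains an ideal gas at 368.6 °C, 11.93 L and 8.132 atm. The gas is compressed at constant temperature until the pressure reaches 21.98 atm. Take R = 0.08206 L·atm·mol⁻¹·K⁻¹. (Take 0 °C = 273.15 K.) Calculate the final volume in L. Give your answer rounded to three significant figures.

V₂ ≈ 4.41 L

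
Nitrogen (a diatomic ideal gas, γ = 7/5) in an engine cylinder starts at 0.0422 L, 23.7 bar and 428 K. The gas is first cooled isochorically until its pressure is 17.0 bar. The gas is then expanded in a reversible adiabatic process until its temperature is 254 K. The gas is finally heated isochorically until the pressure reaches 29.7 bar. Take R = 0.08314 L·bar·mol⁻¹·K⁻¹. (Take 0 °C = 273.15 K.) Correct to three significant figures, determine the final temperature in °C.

T₄ ≈ 588 °C

V constant ⇒ P ∝ T: V₂ = V₁; T₂ = T₁·(P₂/P₁) = 307.0 K.
Adiabatic (γ = 7/5), T V^(γ−1) and P V^γ constant: P₃ = P₂·(T₃/T₂)^(γ/(γ−1)) = 8.757 bar; V₃ = V₂·(T₂/T₃)^(1/(γ−1)) = 0.06778 L.
Isochoric, so P/T is constant: V₄ = V₃; T₄ = T₃·(P₄/P₃) = 861.4 K.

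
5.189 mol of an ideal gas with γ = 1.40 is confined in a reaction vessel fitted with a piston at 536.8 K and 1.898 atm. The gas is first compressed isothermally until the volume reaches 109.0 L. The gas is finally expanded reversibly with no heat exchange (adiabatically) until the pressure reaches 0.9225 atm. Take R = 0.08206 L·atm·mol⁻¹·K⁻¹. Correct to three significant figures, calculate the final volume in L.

From PV = nRT: V₁ = nRT₁/P₁ = 120.4 L.
Isothermal, so P V is constant: T₂ = T₁; P₂ = P₁·(V₁/V₂) = 2.097 atm.
Adiabatic (γ = 1.40), T V^(γ−1) and P V^γ constant: T₃ = T₂·(P₃/P₂)^((γ−1)/γ) = 424.5 K; V₃ = V₂·(P₂/P₃)^(1/γ) = 196.0 L.

V₃ ≈ 196 L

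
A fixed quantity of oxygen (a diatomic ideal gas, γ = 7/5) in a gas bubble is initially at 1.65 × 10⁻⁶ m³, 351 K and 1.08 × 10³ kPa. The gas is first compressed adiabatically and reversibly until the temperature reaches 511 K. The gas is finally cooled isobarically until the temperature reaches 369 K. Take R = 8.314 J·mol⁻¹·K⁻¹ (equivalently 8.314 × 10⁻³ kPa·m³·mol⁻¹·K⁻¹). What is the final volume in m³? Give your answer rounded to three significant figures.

V₃ ≈ 4.66e-07 m³

Reversible adiabatic, γ = 7/5: P₂ = P₁·(T₂/T₁)^(γ/(γ−1)) = 4021 kPa; V₂ = V₁·(T₁/T₂)^(1/(γ−1)) = 6.452e-07 m³.
Isobaric, so V/T is constant: P₃ = P₂; V₃ = V₂·(T₃/T₂) = 4.659e-07 m³.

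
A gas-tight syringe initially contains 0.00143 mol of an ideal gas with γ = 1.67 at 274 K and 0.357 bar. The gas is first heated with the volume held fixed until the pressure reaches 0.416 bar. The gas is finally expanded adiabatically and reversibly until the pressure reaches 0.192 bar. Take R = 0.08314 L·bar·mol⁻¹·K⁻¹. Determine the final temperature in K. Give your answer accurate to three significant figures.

From PV = nRT: V₁ = nRT₁/P₁ = 0.09125 L.
V constant ⇒ P ∝ T: V₂ = V₁; T₂ = T₁·(P₂/P₁) = 319.3 K.
Adiabatic (γ = 1.67), T V^(γ−1) and P V^γ constant: T₃ = T₂·(P₃/P₂)^((γ−1)/γ) = 234.1 K; V₃ = V₂·(P₂/P₃)^(1/γ) = 0.1450 L.

T₃ ≈ 234 K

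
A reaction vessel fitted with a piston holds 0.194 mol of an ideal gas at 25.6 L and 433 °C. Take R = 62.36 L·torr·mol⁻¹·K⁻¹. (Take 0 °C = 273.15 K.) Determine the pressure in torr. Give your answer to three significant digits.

P ≈ 334 torr

Convert: T = 706.15 K.
PV = nRT ⇒ P = nRT/V = (0.194 × 62.36 × 706.15) / 25.6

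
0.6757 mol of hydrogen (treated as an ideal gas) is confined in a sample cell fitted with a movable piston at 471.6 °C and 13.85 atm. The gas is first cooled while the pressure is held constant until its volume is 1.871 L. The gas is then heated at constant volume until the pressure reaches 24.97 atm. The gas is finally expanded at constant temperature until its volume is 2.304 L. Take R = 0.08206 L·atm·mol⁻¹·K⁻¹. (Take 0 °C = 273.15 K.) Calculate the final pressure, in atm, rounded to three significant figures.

Convert: T₁ = 744.8 K.
From PV = nRT: V₁ = nRT₁/P₁ = 2.982 L.
Isobaric, so V/T is constant: P₂ = P₁; T₂ = T₁·(V₂/V₁) = 467.3 K.
V constant ⇒ P ∝ T: V₃ = V₂; T₃ = T₂·(P₃/P₂) = 842.6 K.
Isothermal, so P V is constant: T₄ = T₃; P₄ = P₃·(V₃/V₄) = 20.28 atm.

P₄ ≈ 20.3 atm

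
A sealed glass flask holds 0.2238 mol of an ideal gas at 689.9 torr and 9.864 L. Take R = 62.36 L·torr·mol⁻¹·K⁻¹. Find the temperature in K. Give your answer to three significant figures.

T ≈ 488 K

PV = nRT ⇒ T = PV/(nR) = (689.9 × 9.864) / (0.2238 × 62.36)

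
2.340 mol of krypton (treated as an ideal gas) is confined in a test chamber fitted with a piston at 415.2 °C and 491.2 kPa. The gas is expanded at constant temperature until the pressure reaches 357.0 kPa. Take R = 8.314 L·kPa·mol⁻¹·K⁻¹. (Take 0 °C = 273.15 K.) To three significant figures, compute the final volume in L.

Convert: T₁ = 688.3 K.
From PV = nRT: V₁ = nRT₁/P₁ = 27.26 L.
Isothermal, so P V is constant: T₂ = T₁; V₂ = V₁·(P₁/P₂) = 37.51 L.

V₂ ≈ 37.5 L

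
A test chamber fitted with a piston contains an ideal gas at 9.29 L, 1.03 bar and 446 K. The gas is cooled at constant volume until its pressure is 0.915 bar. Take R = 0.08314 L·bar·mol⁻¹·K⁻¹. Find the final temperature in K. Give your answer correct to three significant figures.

Isochoric, so P/T is constant: V₂ = V₁; T₂ = T₁·(P₂/P₁) = 396.2 K.

T₂ ≈ 396 K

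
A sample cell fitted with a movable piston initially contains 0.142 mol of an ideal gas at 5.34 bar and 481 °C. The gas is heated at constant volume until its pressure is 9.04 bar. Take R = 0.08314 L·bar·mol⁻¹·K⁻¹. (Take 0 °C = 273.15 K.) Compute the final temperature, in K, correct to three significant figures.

T₂ ≈ 1.28e+03 K

Convert: T₁ = 754.1 K.
From PV = nRT: V₁ = nRT₁/P₁ = 1.667 L.
Isochoric, so P/T is constant: V₂ = V₁; T₂ = T₁·(P₂/P₁) = 1277 K.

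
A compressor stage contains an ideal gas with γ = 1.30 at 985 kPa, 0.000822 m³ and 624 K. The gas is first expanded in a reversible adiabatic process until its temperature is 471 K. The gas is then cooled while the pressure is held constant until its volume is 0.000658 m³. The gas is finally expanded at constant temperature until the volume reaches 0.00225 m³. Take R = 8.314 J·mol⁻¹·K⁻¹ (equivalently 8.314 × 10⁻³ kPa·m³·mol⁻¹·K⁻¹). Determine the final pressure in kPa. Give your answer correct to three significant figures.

Adiabatic (γ = 1.30), T V^(γ−1) and P V^γ constant: P₂ = P₁·(T₂/T₁)^(γ/(γ−1)) = 291.1 kPa; V₂ = V₁·(T₁/T₂)^(1/(γ−1)) = 0.002099 m³.
P constant ⇒ V ∝ T: P₃ = P₂; T₃ = T₂·(V₃/V₂) = 147.6 K.
Isothermal, so P V is constant: T₄ = T₃; P₄ = P₃·(V₃/V₄) = 85.13 kPa.

P₄ ≈ 85.1 kPa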